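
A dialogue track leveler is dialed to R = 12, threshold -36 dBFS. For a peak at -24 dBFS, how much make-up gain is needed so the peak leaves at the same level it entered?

11 dB

The peak compresses to -36 + 12/12 = -35 dBFS.
To reach -24 dBFS requires -24 − (-35) = 11 dB of make-up.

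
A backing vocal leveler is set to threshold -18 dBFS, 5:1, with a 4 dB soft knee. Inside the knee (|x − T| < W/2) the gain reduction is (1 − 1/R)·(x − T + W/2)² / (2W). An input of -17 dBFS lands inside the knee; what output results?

-17.9 dBFS

x − T + W/2 = -17 − (-18) + 2 = 3.
GR = (1 − 1/5) × 3² / 8 = 0.8 × 9 / 8 = 0.9 dB.
Output = -17 − 0.9 = -17.9 dBFS.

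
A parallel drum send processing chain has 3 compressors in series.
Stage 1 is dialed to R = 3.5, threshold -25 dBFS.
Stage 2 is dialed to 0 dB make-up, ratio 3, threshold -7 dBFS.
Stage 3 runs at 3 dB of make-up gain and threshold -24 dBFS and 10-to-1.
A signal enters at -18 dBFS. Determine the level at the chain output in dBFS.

-20.9 dBFS

Stage 1: 7 dB above -25 dBFS, reduced 3.5:1 to 2 dB above → -23 dBFS.
Stage 2: below threshold (-23 ≤ -7); passes unchanged; output -23 dBFS.
Stage 3: overshoot 1 dB → 1/10 = 0.1 dB → -23.9 dBFS; +3 dB make-up → -20.9 dBFS.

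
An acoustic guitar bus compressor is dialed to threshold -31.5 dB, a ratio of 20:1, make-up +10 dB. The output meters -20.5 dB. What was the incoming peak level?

-11.5 dB

Stripping the +10 dB make-up gives -30.5 dB at the gain stage.
That's 1 dB above the -31.5 dB threshold.
Before 20:1 compression the overshoot was 1 × 20 = 20 dB, so input = -31.5 + 20 = -11.5 dB.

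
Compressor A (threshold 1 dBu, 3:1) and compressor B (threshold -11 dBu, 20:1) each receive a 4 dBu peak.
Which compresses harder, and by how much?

A: 3 dB over, compressed to 1 dB over, so 2 dB of GR.
B: 15 dB over, compressed to 0.75 dB over, so 14.25 dB of GR.
Difference: 12.25 dB in favour of B.

B, by 12.25 dB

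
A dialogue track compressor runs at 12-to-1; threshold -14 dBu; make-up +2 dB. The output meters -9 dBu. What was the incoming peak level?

Stripping the +2 dB make-up gives -11 dBu at the gain stage.
That's 3 dB above the -14 dBu threshold.
Undo the ratio: input overshoot = 3 × 12 = 36 dB, giving input = 22 dBu.

22 dBu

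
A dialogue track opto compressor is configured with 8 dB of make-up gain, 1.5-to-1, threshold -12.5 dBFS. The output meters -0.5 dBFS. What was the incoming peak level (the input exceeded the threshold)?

Before make-up, the level was -0.5 − 8 = -8.5 dBFS.
Post-compression overshoot = -8.5 − (-12.5) = 4 dB.
Before 1.5:1 compression the overshoot was 4 × 1.5 = 6 dB, so input = -12.5 + 6 = -6.5 dBFS.

-6.5 dBFS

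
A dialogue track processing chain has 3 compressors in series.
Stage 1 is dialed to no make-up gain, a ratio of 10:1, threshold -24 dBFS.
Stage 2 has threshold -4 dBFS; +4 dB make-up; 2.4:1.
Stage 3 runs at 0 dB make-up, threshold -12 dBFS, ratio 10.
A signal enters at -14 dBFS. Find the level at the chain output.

-19 dBFS

Stage 1: -14 dBFS is 10 dB over -24 dBFS; at 10:1 that becomes 1 dB over, giving -23 dBFS.
Stage 2: -23 dBFS is at or below the -4 dBFS threshold — no compression; make-up brings it to -19 dBFS.
Stage 3: -19 dBFS is at or below the -12 dBFS threshold — no compression; output -19 dBFS.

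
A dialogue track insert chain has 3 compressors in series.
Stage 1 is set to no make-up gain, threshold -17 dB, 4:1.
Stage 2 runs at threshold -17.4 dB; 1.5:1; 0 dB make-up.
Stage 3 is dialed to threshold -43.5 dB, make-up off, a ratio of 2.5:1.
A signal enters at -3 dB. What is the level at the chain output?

-32.02 dB

Stage 1: 14 dB above -17 dB, reduced 4:1 to 3.5 dB above → -13.5 dB.
Stage 2: -13.5 dB is 3.9 dB over -17.4 dB; at 1.5:1 that becomes 2.6 dB over, giving -14.8 dB.
Stage 3: 28.7 dB above -43.5 dB, reduced 2.5:1 to 11.48 dB above → -32.02 dB.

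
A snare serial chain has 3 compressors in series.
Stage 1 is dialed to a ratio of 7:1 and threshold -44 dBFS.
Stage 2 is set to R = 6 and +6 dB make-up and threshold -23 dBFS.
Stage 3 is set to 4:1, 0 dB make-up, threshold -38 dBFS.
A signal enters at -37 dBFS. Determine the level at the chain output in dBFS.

Stage 1: -37 dBFS is 7 dB over -44 dBFS; at 7:1 that becomes 1 dB over, giving -43 dBFS.
Stage 2: below threshold (-43 ≤ -23); passes unchanged; make-up brings it to -37 dBFS.
Stage 3: overshoot 1 dB → 1/4 = 0.25 dB → -37.75 dBFS.

-37.75 dBFS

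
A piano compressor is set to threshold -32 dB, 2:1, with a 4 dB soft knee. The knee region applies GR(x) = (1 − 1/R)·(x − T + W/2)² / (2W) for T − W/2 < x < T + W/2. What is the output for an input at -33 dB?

-33.0625 dB

x − T + W/2 = -33 − (-32) + 2 = 1.
GR = (1 − 1/2) × 1² / 8 = 0.5 × 1 / 8 = 0.0625 dB.
Output = -33 − 0.0625 = -33.0625 dB.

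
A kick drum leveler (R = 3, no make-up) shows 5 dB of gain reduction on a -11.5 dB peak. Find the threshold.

-19 dB

Let T be the threshold. Output overshoot = (input overshoot)/R, so -16.5 − T = (-11.5 − T)/3.
3·(-16.5 − T) = -11.5 − T → 2·T = -49.5 − (-11.5) = -38.
T = -38/2 = -19 dB.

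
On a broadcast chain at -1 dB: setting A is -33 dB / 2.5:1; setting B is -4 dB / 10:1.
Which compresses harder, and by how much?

A, by 16.5 dB

A: GR = 32 − 32/2.5 = 19.2 dB.
B: GR = 3 − 3/10 = 2.7 dB.
A applies 16.5 dB more gain reduction.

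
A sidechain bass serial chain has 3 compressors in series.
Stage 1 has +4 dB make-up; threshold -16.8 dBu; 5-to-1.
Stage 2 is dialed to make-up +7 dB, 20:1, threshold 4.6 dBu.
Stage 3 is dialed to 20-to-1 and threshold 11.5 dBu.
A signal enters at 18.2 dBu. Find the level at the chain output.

1.2 dBu

Stage 1: overshoot 35 dB → 35/5 = 7 dB → -9.8 dBu; +4 dB make-up → -5.8 dBu.
Stage 2: -5.8 dBu is at or below the 4.6 dBu threshold — no compression; make-up brings it to 1.2 dBu.
Stage 3: 1.2 dBu ≤ 11.5 dBu, so stage 3 doesn't engage; output 1.2 dBu.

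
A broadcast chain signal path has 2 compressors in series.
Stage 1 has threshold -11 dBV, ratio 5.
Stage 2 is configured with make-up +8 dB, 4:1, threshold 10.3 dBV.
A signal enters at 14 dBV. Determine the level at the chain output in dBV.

Stage 1: 14 dBV is 25 dB over -11 dBV; at 5:1 that becomes 5 dB over, giving -6 dBV.
Stage 2: -6 dBV ≤ 10.3 dBV, so stage 2 doesn't engage; make-up brings it to 2 dBV.

2 dBV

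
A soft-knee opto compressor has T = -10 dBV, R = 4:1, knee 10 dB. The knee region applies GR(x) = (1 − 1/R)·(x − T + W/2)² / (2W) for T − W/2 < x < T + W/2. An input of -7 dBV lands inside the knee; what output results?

-9.4 dBV

x − T + W/2 = -7 − (-10) + 5 = 8.
GR = (1 − 1/4) × 8² / 20 = 0.75 × 64 / 20 = 2.4 dB.
Output = -7 − 2.4 = -9.4 dBV.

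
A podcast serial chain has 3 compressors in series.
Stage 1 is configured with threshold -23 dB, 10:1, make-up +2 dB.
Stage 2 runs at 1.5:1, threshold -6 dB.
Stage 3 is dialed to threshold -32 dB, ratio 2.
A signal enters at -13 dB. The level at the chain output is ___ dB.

Stage 1: 10 dB above -23 dB, reduced 10:1 to 1 dB above → -22 dB; +2 dB make-up → -20 dB.
Stage 2: below threshold (-20 ≤ -6); passes unchanged; output -20 dB.
Stage 3: overshoot 12 dB → 12/2 = 6 dB → -26 dB.

-26 dB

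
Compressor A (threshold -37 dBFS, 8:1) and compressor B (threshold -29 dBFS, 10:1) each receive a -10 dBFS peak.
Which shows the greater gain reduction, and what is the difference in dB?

A: GR = 27 − 27/8 = 23.625 dB.
B: GR = 19 − 19/10 = 17.1 dB.
A applies 6.525 dB more gain reduction.

A, by 6.525 dB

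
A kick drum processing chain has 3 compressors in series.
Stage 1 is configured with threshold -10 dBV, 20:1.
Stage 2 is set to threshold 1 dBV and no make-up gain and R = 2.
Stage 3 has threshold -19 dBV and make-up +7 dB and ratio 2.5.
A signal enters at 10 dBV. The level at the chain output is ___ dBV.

Stage 1: 10 dBV is 20 dB over -10 dBV; at 20:1 that becomes 1 dB over, giving -9 dBV.
Stage 2: -9 dBV ≤ 1 dBV, so stage 2 doesn't engage; output -9 dBV.
Stage 3: overshoot 10 dB → 10/2.5 = 4 dB → -15 dBV; +7 dB make-up → -8 dBV.

-8 dBV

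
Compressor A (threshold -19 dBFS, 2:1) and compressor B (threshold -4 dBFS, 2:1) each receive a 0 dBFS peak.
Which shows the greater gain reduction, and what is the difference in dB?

A: overshoot 19 dB → output overshoot 9.5 dB → GR 9.5 dB.
B: overshoot 4 dB → output overshoot 2 dB → GR 2 dB.
A applies 7.5 dB more gain reduction.

A, by 7.5 dB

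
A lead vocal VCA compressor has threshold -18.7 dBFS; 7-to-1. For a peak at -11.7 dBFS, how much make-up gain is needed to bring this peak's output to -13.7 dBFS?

Without make-up, output = threshold + overshoot/7 = -18.7 + 1 = -17.7 dBFS.
Gap to target: 4 dB.

4 dB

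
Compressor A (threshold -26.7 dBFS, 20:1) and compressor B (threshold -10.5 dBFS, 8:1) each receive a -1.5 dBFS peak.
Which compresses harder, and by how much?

A, by 16.065 dB

A: GR = 25.2 − 25.2/20 = 23.94 dB.
B: GR = 9 − 9/8 = 7.875 dB.
A reduces 16.065 dB more.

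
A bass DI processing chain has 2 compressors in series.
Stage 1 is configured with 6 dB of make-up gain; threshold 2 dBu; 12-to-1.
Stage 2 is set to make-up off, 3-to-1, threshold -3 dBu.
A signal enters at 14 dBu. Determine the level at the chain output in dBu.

1 dBu

Stage 1: overshoot 12 dB → 12/12 = 1 dB → 3 dBu; +6 dB make-up → 9 dBu.
Stage 2: overshoot 12 dB → 12/3 = 4 dB → 1 dBu.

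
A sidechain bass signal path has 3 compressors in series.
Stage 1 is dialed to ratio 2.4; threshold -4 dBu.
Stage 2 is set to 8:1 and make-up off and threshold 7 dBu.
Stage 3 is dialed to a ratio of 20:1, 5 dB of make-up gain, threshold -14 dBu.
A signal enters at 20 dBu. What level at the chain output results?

Stage 1: overshoot 24 dB → 24/2.4 = 10 dB → 6 dBu.
Stage 2: 6 dBu ≤ 7 dBu, so stage 2 doesn't engage; output 6 dBu.
Stage 3: 20 dB above -14 dBu, reduced 20:1 to 1 dB above → -13 dBu; +5 dB make-up → -8 dBu.

-8 dBu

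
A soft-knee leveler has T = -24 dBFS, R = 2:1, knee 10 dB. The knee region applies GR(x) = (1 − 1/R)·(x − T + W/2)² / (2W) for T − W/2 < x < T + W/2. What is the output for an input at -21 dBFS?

-22.6 dBFS

x − T + W/2 = -21 − (-24) + 5 = 8.
GR = (1 − 1/2) × 8² / 20 = 0.5 × 64 / 20 = 1.6 dB.
Output = -21 − 1.6 = -22.6 dBFS.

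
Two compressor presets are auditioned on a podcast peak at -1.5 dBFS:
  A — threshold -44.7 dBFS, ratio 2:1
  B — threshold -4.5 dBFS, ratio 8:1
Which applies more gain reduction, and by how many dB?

A, by 18.975 dB

A: overshoot 43.2 dB → output overshoot 21.6 dB → GR 21.6 dB.
B: overshoot 3 dB → output overshoot 0.375 dB → GR 2.625 dB.
A reduces 18.975 dB more.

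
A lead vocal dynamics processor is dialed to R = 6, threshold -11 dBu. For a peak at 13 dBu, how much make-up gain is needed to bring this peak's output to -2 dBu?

5 dB

Overshoot 24 dB → 24/6 = 4 dB after compression, so the compressed level is -11 + 4 = -7 dBu.
Make-up = target − compressed = -2 − (-7) = 5 dB.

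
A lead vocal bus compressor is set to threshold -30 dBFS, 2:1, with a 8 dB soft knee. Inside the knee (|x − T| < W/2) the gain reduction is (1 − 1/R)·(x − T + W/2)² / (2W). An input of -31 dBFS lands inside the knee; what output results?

x − T + W/2 = -31 − (-30) + 4 = 3.
GR = (1 − 1/2) × 3² / 16 = 0.5 × 9 / 16 = 0.28125 dB.
Output = -31 − 0.28125 = -31.28125 dBFS.

-31.28125 dBFS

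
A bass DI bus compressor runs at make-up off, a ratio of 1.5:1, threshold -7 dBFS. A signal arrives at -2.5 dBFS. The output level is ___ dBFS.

-4 dBFS

Overshoot: -2.5 − (-7) = 4.5 dB.
1.5:1 compression reduces that to 4.5/1.5 = 3 dB over.
That puts the output at -4 dBFS.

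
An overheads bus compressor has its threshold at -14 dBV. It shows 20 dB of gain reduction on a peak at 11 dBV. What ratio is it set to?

Input overshoot = 11 − (-14) = 25 dB.
Output overshoot = 25 − 20 = 5 dB.
Ratio = input overshoot / output overshoot = 25 / 5 = 5.

5:1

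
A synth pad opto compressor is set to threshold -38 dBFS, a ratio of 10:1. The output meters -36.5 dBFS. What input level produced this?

-23 dBFS

Post-compression overshoot = -36.5 − (-38) = 1.5 dB.
Undo the ratio: input overshoot = 1.5 × 10 = 15 dB, giving input = -23 dBFS.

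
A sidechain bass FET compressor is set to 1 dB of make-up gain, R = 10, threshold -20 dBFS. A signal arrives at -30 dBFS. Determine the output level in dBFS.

-29 dBFS

-30 dBFS is 10 dB below the -20 dBFS threshold, so no gain reduction is applied.
Make-up gain adds 1 dB: -30 + 1 = -29 dBFS.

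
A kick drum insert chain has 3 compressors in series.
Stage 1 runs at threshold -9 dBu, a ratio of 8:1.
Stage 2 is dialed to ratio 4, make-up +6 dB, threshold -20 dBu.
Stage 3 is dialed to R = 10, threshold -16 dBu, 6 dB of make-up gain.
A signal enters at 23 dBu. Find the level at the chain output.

Stage 1: 23 dBu is 32 dB over -9 dBu; at 8:1 that becomes 4 dB over, giving -5 dBu.
Stage 2: overshoot 15 dB → 15/4 = 3.75 dB → -16.25 dBu; +6 dB make-up → -10.25 dBu.
Stage 3: overshoot 5.75 dB → 5.75/10 = 0.575 dB → -15.425 dBu; +6 dB make-up → -9.425 dBu.

-9.425 dBu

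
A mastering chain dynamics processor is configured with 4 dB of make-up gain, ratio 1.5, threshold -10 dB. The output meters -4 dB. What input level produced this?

Stripping the +4 dB make-up gives -8 dB at the gain stage.
That's 2 dB above the -10 dB threshold.
Undo the ratio: input overshoot = 2 × 1.5 = 3 dB, giving input = -7 dB.

-7 dB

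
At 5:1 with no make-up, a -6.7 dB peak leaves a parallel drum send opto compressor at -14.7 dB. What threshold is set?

Gain reduction = -6.7 − (-14.7) = 8 dB; output overshoot = GR / (R − 1) = 8 / 4 = 2 dB.
Threshold = output − output overshoot = -14.7 − 2 = -16.7 dB.

-16.7 dB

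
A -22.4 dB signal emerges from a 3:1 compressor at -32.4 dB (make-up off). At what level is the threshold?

-37.4 dB

Let T be the threshold. Output overshoot = (input overshoot)/R, so -32.4 − T = (-22.4 − T)/3.
3·(-32.4 − T) = -22.4 − T → 2·T = -97.2 − (-22.4) = -74.8.
T = -74.8/2 = -37.4 dB.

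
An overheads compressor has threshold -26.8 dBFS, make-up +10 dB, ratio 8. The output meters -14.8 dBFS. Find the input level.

-10.8 dBFS

Stripping the +10 dB make-up gives -24.8 dBFS at the gain stage.
The compressed level sits -24.8 − (-26.8) = 2 dB over threshold.
Input overshoot = R × output overshoot = 16 dB → input = -26.8 + 16 = -10.8 dBFS.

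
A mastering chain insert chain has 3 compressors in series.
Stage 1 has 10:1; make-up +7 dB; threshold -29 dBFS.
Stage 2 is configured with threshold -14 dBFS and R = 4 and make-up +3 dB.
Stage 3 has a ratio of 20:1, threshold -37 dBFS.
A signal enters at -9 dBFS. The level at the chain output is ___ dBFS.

Stage 1: overshoot 20 dB → 20/10 = 2 dB → -27 dBFS; +7 dB make-up → -20 dBFS.
Stage 2: below threshold (-20 ≤ -14); passes unchanged; make-up brings it to -17 dBFS.
Stage 3: -17 dBFS is 20 dB over -37 dBFS; at 20:1 that becomes 1 dB over, giving -36 dBFS.

-36 dBFS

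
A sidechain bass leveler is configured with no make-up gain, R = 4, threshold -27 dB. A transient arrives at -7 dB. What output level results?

-7 dB sits 20 dB over threshold.
4:1 compression reduces that to 20/4 = 5 dB over.
So the level is -27 + 5 = -22 dB.

-22 dB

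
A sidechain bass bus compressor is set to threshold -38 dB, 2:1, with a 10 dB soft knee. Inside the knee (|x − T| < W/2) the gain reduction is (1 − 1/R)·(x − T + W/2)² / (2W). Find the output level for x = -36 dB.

x − T + W/2 = -36 − (-38) + 5 = 7.
GR = (1 − 1/2) × 7² / 20 = 0.5 × 49 / 20 = 1.225 dB.
Output = -36 − 1.225 = -37.225 dB.

-37.225 dB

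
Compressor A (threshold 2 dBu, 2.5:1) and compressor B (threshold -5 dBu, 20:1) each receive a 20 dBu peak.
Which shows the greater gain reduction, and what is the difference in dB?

A: overshoot 18 dB → output overshoot 7.2 dB → GR 10.8 dB.
B: overshoot 25 dB → output overshoot 1.25 dB → GR 23.75 dB.
B reduces 12.95 dB more.

B, by 12.95 dB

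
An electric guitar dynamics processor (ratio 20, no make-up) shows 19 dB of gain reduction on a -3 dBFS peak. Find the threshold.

Input is 20 dB above T (since output overshoot × R = input overshoot: (-22 − T)·20 = -3 − T gives T = -23 dBFS).
Check: -23 + (-3 − (-23))/20 = -23 + 1 = -22 dBFS. ✓

-23 dBFS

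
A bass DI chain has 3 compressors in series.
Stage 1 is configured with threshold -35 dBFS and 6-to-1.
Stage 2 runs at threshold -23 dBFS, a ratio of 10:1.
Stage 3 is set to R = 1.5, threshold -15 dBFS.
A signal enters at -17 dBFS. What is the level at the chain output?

Stage 1: 18 dB above -35 dBFS, reduced 6:1 to 3 dB above → -32 dBFS.
Stage 2: -32 dBFS is at or below the -23 dBFS threshold — no compression; output -32 dBFS.
Stage 3: -32 dBFS ≤ -15 dBFS, so stage 3 doesn't engage; output -32 dBFS.

-32 dBFS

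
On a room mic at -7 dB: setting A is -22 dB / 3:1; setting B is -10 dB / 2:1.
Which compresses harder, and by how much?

A: overshoot 15 dB → output overshoot 5 dB → GR 10 dB.
B: overshoot 3 dB → output overshoot 1.5 dB → GR 1.5 dB.
A reduces 8.5 dB more.

A, by 8.5 dB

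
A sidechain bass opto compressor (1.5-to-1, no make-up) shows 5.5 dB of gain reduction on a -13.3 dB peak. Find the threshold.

-29.8 dB

Gain reduction = -13.3 − (-18.8) = 5.5 dB; output overshoot = GR / (R − 1) = 5.5 / 0.5 = 11 dB.
Threshold = output − output overshoot = -18.8 − 11 = -29.8 dB.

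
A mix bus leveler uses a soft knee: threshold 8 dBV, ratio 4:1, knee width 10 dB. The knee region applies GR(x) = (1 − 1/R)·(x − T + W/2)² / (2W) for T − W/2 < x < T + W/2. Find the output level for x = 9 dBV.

x − T + W/2 = 9 − 8 + 5 = 6.
GR = (1 − 1/4) × 6² / 20 = 0.75 × 36 / 20 = 1.35 dB.
Output = 9 − 1.35 = 7.65 dBV.

7.65 dBV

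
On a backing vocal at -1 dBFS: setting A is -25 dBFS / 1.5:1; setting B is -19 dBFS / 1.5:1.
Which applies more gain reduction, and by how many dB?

A, by 2 dB

A: overshoot 24 dB → output overshoot 16 dB → GR 8 dB.
B: overshoot 18 dB → output overshoot 12 dB → GR 6 dB.
A applies 2 dB more gain reduction.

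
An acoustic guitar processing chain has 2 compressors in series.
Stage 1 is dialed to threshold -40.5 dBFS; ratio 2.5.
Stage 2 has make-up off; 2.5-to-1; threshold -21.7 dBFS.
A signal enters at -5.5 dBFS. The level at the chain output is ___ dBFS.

-26.5 dBFS

Stage 1: 35 dB above -40.5 dBFS, reduced 2.5:1 to 14 dB above → -26.5 dBFS.
Stage 2: below threshold (-26.5 ≤ -21.7); passes unchanged; output -26.5 dBFS.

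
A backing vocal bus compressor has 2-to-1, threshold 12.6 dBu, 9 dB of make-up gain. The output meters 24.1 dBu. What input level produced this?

Stripping the +9 dB make-up gives 15.1 dBu at the gain stage.
That's 2.5 dB above the 12.6 dBu threshold.
Before 2:1 compression the overshoot was 2.5 × 2 = 5 dB, so input = 12.6 + 5 = 17.6 dBu.

17.6 dBu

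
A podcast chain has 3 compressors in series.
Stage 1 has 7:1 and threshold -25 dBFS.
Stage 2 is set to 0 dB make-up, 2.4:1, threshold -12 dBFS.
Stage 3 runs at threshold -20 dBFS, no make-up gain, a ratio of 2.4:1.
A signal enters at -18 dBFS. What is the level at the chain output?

-24 dBFS

Stage 1: overshoot 7 dB → 7/7 = 1 dB → -24 dBFS.
Stage 2: below threshold (-24 ≤ -12); passes unchanged; output -24 dBFS.
Stage 3: -24 dBFS ≤ -20 dBFS, so stage 3 doesn't engage; output -24 dBFS.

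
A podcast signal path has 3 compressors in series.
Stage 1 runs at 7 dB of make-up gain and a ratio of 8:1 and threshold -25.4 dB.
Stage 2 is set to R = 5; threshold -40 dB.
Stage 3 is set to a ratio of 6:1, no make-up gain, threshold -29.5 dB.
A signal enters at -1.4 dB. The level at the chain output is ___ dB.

Stage 1: -1.4 dB is 24 dB over -25.4 dB; at 8:1 that becomes 3 dB over, giving -22.4 dB; +7 dB make-up → -15.4 dB.
Stage 2: overshoot 24.6 dB → 24.6/5 = 4.92 dB → -35.08 dB.
Stage 3: -35.08 dB is at or below the -29.5 dB threshold — no compression; output -35.08 dB.

-35.08 dB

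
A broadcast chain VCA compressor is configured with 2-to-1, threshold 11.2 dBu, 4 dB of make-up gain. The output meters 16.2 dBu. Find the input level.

13.2 dBu

Stripping the +4 dB make-up gives 12.2 dBu at the gain stage.
That's 1 dB above the 11.2 dBu threshold.
Undo the ratio: input overshoot = 1 × 2 = 2 dB, giving input = 13.2 dBu.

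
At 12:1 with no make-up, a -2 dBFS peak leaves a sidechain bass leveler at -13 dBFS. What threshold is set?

Input is 12 dB above T (since output overshoot × R = input overshoot: (-13 − T)·12 = -2 − T gives T = -14 dBFS).
Check: -14 + (-2 − (-14))/12 = -14 + 1 = -13 dBFS. ✓

-14 dBFS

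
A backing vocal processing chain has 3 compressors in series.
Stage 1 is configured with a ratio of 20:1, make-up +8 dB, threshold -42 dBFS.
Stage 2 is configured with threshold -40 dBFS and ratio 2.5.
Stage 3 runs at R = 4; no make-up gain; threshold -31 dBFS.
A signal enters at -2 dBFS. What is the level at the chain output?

Stage 1: -2 dBFS is 40 dB over -42 dBFS; at 20:1 that becomes 2 dB over, giving -40 dBFS; +8 dB make-up → -32 dBFS.
Stage 2: overshoot 8 dB → 8/2.5 = 3.2 dB → -36.8 dBFS.
Stage 3: below threshold (-36.8 ≤ -31); passes unchanged; output -36.8 dBFS.

-36.8 dBFS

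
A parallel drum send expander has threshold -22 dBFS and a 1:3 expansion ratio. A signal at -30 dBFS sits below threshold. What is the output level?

Undershoot = (-22) − (-30) = 8 dB.
At 1:3, that expands to 24 dB under threshold.
Output = -22 − 24 = -46 dBFS.

-46 dBFS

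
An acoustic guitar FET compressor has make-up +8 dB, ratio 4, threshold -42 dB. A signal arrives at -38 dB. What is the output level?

The input is 4 dB above the -42 dB threshold.
4:1 compression reduces that to 4/4 = 1 dB over.
That puts the output at -41 dB; make-up adds 8 dB, giving -33 dB.

-33 dB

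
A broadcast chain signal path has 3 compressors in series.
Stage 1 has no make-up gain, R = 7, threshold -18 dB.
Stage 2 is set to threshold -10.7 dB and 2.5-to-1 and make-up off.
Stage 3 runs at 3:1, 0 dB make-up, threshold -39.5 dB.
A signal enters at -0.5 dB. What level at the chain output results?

Stage 1: 17.5 dB above -18 dB, reduced 7:1 to 2.5 dB above → -15.5 dB.
Stage 2: -15.5 dB ≤ -10.7 dB, so stage 2 doesn't engage; output -15.5 dB.
Stage 3: overshoot 24 dB → 24/3 = 8 dB → -31.5 dB.

-31.5 dB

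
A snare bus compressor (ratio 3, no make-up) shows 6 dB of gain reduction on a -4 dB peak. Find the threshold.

Input is 9 dB above T (since output overshoot × R = input overshoot: (-10 − T)·3 = -4 − T gives T = -13 dB).
Check: -13 + (-4 − (-13))/3 = -13 + 3 = -10 dB. ✓

-13 dB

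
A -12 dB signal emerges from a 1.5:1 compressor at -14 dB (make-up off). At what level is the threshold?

Input is 6 dB above T (since output overshoot × R = input overshoot: (-14 − T)·1.5 = -12 − T gives T = -18 dB).
Check: -18 + (-12 − (-18))/1.5 = -18 + 4 = -14 dB. ✓

-18 dB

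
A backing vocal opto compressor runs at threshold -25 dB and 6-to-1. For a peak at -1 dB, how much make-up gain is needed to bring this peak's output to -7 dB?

The peak compresses to -25 + 24/6 = -21 dB.
To reach -7 dB requires -7 − (-21) = 14 dB of make-up.

14 dB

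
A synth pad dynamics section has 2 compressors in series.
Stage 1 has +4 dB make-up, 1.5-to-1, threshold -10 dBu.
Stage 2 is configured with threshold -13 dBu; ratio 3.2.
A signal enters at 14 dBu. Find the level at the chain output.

-5.8125 dBu

Stage 1: 14 dBu is 24 dB over -10 dBu; at 1.5:1 that becomes 16 dB over, giving 6 dBu; +4 dB make-up → 10 dBu.
Stage 2: 23 dB above -13 dBu, reduced 3.2:1 to 7.1875 dB above → -5.8125 dBu.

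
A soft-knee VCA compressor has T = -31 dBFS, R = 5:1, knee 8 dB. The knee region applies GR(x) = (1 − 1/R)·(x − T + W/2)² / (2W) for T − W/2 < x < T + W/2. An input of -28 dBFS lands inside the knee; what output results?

-30.45 dBFS

x − T + W/2 = -28 − (-31) + 4 = 7.
GR = (1 − 1/5) × 7² / 16 = 0.8 × 49 / 16 = 2.45 dB.
Output = -28 − 2.45 = -30.45 dBFS.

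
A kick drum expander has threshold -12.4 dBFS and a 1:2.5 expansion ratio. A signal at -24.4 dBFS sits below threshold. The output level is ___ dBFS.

Undershoot = (-12.4) − (-24.4) = 12 dB.
At 1:2.5, that expands to 30 dB under threshold.
Output = -12.4 − 30 = -42.4 dBFS.

-42.4 dBFS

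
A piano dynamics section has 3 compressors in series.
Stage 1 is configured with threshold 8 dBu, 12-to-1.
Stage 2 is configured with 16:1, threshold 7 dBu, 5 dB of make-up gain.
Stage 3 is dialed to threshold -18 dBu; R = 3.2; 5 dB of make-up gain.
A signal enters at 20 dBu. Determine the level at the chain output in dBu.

-3.585938 dBu

Stage 1: 12 dB above 8 dBu, reduced 12:1 to 1 dB above → 9 dBu.
Stage 2: 2 dB above 7 dBu, reduced 16:1 to 0.125 dB above → 7.125 dBu; +5 dB make-up → 12.125 dBu.
Stage 3: 30.125 dB above -18 dBu, reduced 3.2:1 to 9.414062 dB above → -8.585938 dBu; +5 dB make-up → -3.585938 dBu.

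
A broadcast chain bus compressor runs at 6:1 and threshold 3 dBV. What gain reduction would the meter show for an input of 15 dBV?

10 dB

The signal is 12 dB above threshold.
After 6:1 compression the overshoot becomes 12/6 = 2 dB.
Gain reduction = 12 − 2 = 10 dB.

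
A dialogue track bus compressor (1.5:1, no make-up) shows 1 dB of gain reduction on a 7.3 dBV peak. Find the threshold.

Let T be the threshold. Output overshoot = (input overshoot)/R, so 6.3 − T = (7.3 − T)/1.5.
1.5·(6.3 − T) = 7.3 − T → 0.5·T = 9.45 − 7.3 = 2.15.
T = 2.15/0.5 = 4.3 dBV.

4.3 dBV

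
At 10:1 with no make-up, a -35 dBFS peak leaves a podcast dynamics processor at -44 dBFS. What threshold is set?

Input is 10 dB above T (since output overshoot × R = input overshoot: (-44 − T)·10 = -35 − T gives T = -45 dBFS).
Check: -45 + (-35 − (-45))/10 = -45 + 1 = -44 dBFS. ✓

-45 dBFS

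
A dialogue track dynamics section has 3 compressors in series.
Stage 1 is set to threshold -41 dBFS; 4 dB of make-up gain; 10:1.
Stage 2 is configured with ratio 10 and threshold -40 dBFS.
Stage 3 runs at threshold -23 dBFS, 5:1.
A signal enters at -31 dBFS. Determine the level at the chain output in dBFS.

Stage 1: overshoot 10 dB → 10/10 = 1 dB → -40 dBFS; +4 dB make-up → -36 dBFS.
Stage 2: -36 dBFS is 4 dB over -40 dBFS; at 10:1 that becomes 0.4 dB over, giving -39.6 dBFS.
Stage 3: -39.6 dBFS is at or below the -23 dBFS threshold — no compression; output -39.6 dBFS.

-39.6 dBFS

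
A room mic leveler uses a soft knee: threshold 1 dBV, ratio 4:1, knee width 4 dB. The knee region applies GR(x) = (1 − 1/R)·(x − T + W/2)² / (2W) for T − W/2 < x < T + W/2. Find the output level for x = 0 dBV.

x − T + W/2 = 0 − 1 + 2 = 1.
GR = (1 − 1/4) × 1² / 8 = 0.75 × 1 / 8 = 0.09375 dB.
Output = 0 − 0.09375 = -0.09375 dBV.

-0.09375 dBV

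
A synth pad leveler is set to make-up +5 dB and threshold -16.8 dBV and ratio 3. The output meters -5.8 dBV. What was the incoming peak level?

1.2 dBV

Remove make-up: -5.8 − 5 = -10.8 dBV.
Post-compression overshoot = -10.8 − (-16.8) = 6 dB.
Input overshoot = R × output overshoot = 18 dB → input = -16.8 + 18 = 1.2 dBV.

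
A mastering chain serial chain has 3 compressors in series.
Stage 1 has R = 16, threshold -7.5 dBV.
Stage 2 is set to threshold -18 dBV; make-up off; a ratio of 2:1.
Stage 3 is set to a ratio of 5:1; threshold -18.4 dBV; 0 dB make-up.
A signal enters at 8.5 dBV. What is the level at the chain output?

Stage 1: overshoot 16 dB → 16/16 = 1 dB → -6.5 dBV.
Stage 2: -6.5 dBV is 11.5 dB over -18 dBV; at 2:1 that becomes 5.75 dB over, giving -12.25 dBV.
Stage 3: overshoot 6.15 dB → 6.15/5 = 1.23 dB → -17.17 dBV.

-17.17 dBV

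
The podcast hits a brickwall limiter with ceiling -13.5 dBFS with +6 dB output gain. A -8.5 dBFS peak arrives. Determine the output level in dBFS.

A brickwall limiter is an ∞:1 compressor: any input above the ceiling is clamped to -13.5 dBFS.
Output gain then adds 6 dB: -13.5 + 6 = -7.5 dBFS.

-7.5 dBFS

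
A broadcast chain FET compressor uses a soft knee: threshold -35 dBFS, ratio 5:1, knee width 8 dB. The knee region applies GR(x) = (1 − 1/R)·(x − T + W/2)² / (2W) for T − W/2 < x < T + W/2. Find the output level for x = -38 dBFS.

-38.05 dBFS

x − T + W/2 = -38 − (-35) + 4 = 1.
GR = (1 − 1/5) × 1² / 16 = 0.8 × 1 / 16 = 0.05 dB.
Output = -38 − 0.05 = -38.05 dBFS.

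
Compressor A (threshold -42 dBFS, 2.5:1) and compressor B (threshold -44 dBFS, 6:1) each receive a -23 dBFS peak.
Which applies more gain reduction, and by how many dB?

B, by 6.1 dB

A: GR = 19 − 19/2.5 = 11.4 dB.
B: GR = 21 − 21/6 = 17.5 dB.
Difference: 6.1 dB in favour of B.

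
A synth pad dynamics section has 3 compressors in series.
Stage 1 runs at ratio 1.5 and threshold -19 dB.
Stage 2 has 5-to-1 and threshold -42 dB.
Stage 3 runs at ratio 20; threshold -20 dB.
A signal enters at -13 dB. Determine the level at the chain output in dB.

-36.6 dB

Stage 1: overshoot 6 dB → 6/1.5 = 4 dB → -15 dB.
Stage 2: -15 dB is 27 dB over -42 dB; at 5:1 that becomes 5.4 dB over, giving -36.6 dB.
Stage 3: below threshold (-36.6 ≤ -20); passes unchanged; output -36.6 dB.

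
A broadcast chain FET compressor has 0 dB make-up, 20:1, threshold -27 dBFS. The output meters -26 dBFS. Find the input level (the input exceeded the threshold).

-7 dBFS

Post-compression overshoot = -26 − (-27) = 1 dB.
Input overshoot = R × output overshoot = 20 dB → input = -27 + 20 = -7 dBFS.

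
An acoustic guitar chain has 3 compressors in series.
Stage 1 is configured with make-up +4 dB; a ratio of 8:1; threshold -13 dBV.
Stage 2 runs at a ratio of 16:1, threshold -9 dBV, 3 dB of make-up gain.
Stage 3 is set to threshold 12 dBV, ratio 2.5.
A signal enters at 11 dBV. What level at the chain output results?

-5.8125 dBV

Stage 1: overshoot 24 dB → 24/8 = 3 dB → -10 dBV; +4 dB make-up → -6 dBV.
Stage 2: 3 dB above -9 dBV, reduced 16:1 to 0.1875 dB above → -8.8125 dBV; +3 dB make-up → -5.8125 dBV.
Stage 3: below threshold (-5.8125 ≤ 12); passes unchanged; output -5.8125 dBV.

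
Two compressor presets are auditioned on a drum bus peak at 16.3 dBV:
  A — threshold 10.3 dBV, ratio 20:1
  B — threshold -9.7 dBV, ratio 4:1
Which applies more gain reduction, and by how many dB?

A: 6 dB over, compressed to 0.3 dB over, so 5.7 dB of GR.
B: 26 dB over, compressed to 6.5 dB over, so 19.5 dB of GR.
B applies 13.8 dB more gain reduction.

B, by 13.8 dB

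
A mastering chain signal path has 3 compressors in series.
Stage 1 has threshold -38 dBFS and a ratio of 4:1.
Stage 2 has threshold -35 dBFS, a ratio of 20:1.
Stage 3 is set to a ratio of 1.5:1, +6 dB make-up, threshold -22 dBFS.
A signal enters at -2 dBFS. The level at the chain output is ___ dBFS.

Stage 1: 36 dB above -38 dBFS, reduced 4:1 to 9 dB above → -29 dBFS.
Stage 2: 6 dB above -35 dBFS, reduced 20:1 to 0.3 dB above → -34.7 dBFS.
Stage 3: below threshold (-34.7 ≤ -22); passes unchanged; make-up brings it to -28.7 dBFS.

-28.7 dBFS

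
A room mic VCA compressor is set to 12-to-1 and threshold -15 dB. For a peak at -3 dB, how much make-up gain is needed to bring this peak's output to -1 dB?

13 dB

The peak compresses to -15 + 12/12 = -14 dB.
To reach -1 dB requires -1 − (-14) = 13 dB of make-up.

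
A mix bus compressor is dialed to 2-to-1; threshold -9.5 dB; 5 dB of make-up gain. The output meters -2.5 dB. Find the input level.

-5.5 dB

Before make-up, the level was -2.5 − 5 = -7.5 dB.
That's 2 dB above the -9.5 dB threshold.
Before 2:1 compression the overshoot was 2 × 2 = 4 dB, so input = -9.5 + 4 = -5.5 dB.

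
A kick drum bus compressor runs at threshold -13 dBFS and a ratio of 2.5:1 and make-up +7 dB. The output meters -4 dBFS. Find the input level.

Remove make-up: -4 − 7 = -11 dBFS.
The compressed level sits -11 − (-13) = 2 dB over threshold.
Input overshoot = R × output overshoot = 5 dB → input = -13 + 5 = -8 dBFS.

-8 dBFS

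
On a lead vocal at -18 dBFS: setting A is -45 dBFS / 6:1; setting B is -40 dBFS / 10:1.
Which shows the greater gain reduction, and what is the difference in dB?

A, by 2.7 dB

A: GR = 27 − 27/6 = 22.5 dB.
B: GR = 22 − 22/10 = 19.8 dB.
Difference: 2.7 dB in favour of A.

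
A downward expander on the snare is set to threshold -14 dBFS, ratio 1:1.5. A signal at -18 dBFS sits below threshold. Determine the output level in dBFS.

-20 dBFS

Below threshold, a 1:1.5 expander applies gain = (1.5−1)×(T − x) of attenuation.
(1.5−1) × 4 = 2 dB, so output = -18 − 2 = -20 dBFS.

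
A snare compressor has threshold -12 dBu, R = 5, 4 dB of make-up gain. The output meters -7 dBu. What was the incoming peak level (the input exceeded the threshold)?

Remove make-up: -7 − 4 = -11 dBu.
That's 1 dB above the -12 dBu threshold.
Input overshoot = R × output overshoot = 5 dB → input = -12 + 5 = -7 dBu.

-7 dBu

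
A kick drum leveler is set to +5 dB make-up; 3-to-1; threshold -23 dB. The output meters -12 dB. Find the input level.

-5 dB

Stripping the +5 dB make-up gives -17 dB at the gain stage.
The compressed level sits -17 − (-23) = 6 dB over threshold.
Undo the ratio: input overshoot = 6 × 3 = 18 dB, giving input = -5 dB.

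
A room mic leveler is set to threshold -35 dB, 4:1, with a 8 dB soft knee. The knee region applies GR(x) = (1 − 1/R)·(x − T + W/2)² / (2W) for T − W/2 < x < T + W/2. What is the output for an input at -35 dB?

-35.75 dB

x − T + W/2 = -35 − (-35) + 4 = 4.
GR = (1 − 1/4) × 4² / 16 = 0.75 × 16 / 16 = 0.75 dB.
Output = -35 − 0.75 = -35.75 dB.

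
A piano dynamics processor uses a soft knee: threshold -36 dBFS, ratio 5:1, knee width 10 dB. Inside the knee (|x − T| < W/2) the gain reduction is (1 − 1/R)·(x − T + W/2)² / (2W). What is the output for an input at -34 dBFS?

-35.96 dBFS

x − T + W/2 = -34 − (-36) + 5 = 7.
GR = (1 − 1/5) × 7² / 20 = 0.8 × 49 / 20 = 1.96 dB.
Output = -34 − 1.96 = -35.96 dBFS.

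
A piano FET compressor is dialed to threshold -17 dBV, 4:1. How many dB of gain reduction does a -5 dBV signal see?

9 dB

Overshoot = -5 − (-17) = 12 dB.
At 4:1, output sits 12/4 = 3 dB above threshold.
GR = overshoot in − overshoot out = 12 − 3 = 9 dB.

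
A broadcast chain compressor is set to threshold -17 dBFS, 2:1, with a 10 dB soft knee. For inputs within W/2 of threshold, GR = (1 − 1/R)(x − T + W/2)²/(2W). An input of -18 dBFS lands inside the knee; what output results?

x − T + W/2 = -18 − (-17) + 5 = 4.
GR = (1 − 1/2) × 4² / 20 = 0.5 × 16 / 20 = 0.4 dB.
Output = -18 − 0.4 = -18.4 dBFS.

-18.4 dBFS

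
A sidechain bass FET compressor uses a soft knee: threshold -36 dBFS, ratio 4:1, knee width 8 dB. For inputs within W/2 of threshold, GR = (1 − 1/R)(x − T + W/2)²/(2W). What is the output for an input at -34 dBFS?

-35.6875 dBFS

x − T + W/2 = -34 − (-36) + 4 = 6.
GR = (1 − 1/4) × 6² / 16 = 0.75 × 36 / 16 = 1.6875 dB.
Output = -34 − 1.6875 = -35.6875 dBFS.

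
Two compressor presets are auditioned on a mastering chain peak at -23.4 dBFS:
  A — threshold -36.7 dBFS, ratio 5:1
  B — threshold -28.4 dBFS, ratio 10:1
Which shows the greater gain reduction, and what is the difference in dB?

A: 13.3 dB over, compressed to 2.66 dB over, so 10.64 dB of GR.
B: 5 dB over, compressed to 0.5 dB over, so 4.5 dB of GR.
A applies 6.14 dB more gain reduction.

A, by 6.14 dB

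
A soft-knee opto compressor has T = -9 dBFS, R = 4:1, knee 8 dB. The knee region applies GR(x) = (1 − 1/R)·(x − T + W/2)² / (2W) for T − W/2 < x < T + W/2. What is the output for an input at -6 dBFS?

-8.296875 dBFS

x − T + W/2 = -6 − (-9) + 4 = 7.
GR = (1 − 1/4) × 7² / 16 = 0.75 × 49 / 16 = 2.296875 dB.
Output = -6 − 2.296875 = -8.296875 dBFS.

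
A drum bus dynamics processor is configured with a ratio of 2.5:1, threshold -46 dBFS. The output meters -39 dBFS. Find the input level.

-28.5 dBFS

That's 7 dB above the -46 dBFS threshold.
Undo the ratio: input overshoot = 7 × 2.5 = 17.5 dB, giving input = -28.5 dBFS.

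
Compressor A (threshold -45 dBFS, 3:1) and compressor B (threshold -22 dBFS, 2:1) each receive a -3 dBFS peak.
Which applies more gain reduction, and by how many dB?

A: overshoot 42 dB → output overshoot 14 dB → GR 28 dB.
B: overshoot 19 dB → output overshoot 9.5 dB → GR 9.5 dB.
A applies 18.5 dB more gain reduction.

A, by 18.5 dB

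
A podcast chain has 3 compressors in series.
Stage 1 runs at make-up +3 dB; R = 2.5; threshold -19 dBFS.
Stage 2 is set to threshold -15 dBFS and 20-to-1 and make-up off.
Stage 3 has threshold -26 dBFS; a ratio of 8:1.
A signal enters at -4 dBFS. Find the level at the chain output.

-24.59375 dBFS

Stage 1: 15 dB above -19 dBFS, reduced 2.5:1 to 6 dB above → -13 dBFS; +3 dB make-up → -10 dBFS.
Stage 2: overshoot 5 dB → 5/20 = 0.25 dB → -14.75 dBFS.
Stage 3: 11.25 dB above -26 dBFS, reduced 8:1 to 1.40625 dB above → -24.59375 dBFS.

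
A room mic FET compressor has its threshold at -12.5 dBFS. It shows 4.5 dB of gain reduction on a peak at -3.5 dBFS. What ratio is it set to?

2:1

Input overshoot = -3.5 − (-12.5) = 9 dB.
Output overshoot = 9 − 4.5 = 4.5 dB.
Ratio = input overshoot / output overshoot = 9 / 4.5 = 2.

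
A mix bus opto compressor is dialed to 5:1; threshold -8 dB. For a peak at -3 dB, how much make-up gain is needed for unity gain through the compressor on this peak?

Overshoot 5 dB → 5/5 = 1 dB after compression, so the compressed level is -8 + 1 = -7 dB.
Make-up = target − compressed = -3 − (-7) = 4 dB.

4 dB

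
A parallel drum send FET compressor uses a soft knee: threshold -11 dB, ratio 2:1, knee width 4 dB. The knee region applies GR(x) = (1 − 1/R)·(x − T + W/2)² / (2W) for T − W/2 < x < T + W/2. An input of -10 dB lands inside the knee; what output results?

-10.5625 dB

x − T + W/2 = -10 − (-11) + 2 = 3.
GR = (1 − 1/2) × 3² / 8 = 0.5 × 9 / 8 = 0.5625 dB.
Output = -10 − 0.5625 = -10.5625 dB.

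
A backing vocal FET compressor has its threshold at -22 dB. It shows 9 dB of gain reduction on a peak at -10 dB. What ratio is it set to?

Input overshoot = -10 − (-22) = 12 dB.
Output overshoot = 12 − 9 = 3 dB.
Ratio = input overshoot / output overshoot = 12 / 3 = 4.

4:1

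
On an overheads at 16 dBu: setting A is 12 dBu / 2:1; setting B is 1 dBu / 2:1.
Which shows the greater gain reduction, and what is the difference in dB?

B, by 5.5 dB

A: 4 dB over, compressed to 2 dB over, so 2 dB of GR.
B: 15 dB over, compressed to 7.5 dB over, so 7.5 dB of GR.
B reduces 5.5 dB more.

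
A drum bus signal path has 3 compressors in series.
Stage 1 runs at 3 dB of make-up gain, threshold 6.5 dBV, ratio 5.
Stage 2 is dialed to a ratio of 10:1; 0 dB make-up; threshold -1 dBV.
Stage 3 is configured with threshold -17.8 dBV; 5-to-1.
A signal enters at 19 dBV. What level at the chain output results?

Stage 1: 19 dBV is 12.5 dB over 6.5 dBV; at 5:1 that becomes 2.5 dB over, giving 9 dBV; +3 dB make-up → 12 dBV.
Stage 2: overshoot 13 dB → 13/10 = 1.3 dB → 0.3 dBV.
Stage 3: 0.3 dBV is 18.1 dB over -17.8 dBV; at 5:1 that becomes 3.62 dB over, giving -14.18 dBV.

-14.18 dBV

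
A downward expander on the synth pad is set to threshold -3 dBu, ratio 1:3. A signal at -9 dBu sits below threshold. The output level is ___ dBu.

Undershoot = (-3) − (-9) = 6 dB.
At 1:3, that expands to 18 dB under threshold.
Output = -3 − 18 = -21 dBu.

-21 dBu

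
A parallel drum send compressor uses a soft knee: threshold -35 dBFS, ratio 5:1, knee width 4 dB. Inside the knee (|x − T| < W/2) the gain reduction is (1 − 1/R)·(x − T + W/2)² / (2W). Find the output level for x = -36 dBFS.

-36.1 dBFS

x − T + W/2 = -36 − (-35) + 2 = 1.
GR = (1 − 1/5) × 1² / 8 = 0.8 × 1 / 8 = 0.1 dB.
Output = -36 − 0.1 = -36.1 dBFS.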